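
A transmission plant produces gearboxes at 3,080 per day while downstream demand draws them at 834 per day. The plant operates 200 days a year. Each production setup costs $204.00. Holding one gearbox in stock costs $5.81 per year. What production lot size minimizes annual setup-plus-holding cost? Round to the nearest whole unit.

Annual demand D = 834 × 200 = 166,800.
Production build-up factor (1 − d/p) = 1 − 834/3,080 = 0.7292.
Q* = √(2DS / (H(1 − d/p))) = √(2 × 166,800 × 204 / (5.81 × 0.7292)).
= √(68,054,400 / 4.2368) ≈ 4007.841.

Q* ≈ 4,008 gearboxes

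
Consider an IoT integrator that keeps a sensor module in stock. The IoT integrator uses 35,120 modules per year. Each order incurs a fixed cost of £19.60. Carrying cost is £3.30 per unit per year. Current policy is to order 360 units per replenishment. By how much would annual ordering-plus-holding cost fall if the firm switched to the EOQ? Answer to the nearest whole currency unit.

Extra cost ≈ £375 per year

EOQ = √(2DS/H) = √(2 × 35,120 × 19.6 / 3.3) ≈ 645.90.
Cost at Q* = (D/Q*)S + (Q*/2)H = √(2DSH) ≈ £2,131.46.
Cost at Q = 360: (35,120/360)×19.6 + (360/2)×3.3 = £1,912.09 + £594.00 = £2,506.09.
Excess = £2,506.09 − £2,131.46 = £374.63.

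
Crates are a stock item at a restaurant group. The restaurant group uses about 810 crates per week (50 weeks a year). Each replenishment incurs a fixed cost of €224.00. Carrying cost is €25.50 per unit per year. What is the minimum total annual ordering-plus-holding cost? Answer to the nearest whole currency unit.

TC* ≈ €21,510

Annual demand D = 810 × 50 = 40,500.
Q* = √(2DS/H) = √(2 × 40,500 × 224 / 25.5) ≈ 843.52.
At Q*, ordering cost (D/Q*)S equals holding cost (Q*/2)H, each = √(DSH/2).
Minimum total = √(2DSH) = √(2 × 40,500 × 224 × 25.5) ≈ 21509.812.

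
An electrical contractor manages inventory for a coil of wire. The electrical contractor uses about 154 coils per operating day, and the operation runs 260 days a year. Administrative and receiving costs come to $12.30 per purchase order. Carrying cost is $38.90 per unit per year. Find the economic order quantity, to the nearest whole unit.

Q* ≈ 159 coils

Annual demand D = 154 × 260 = 40,040.
EOQ = √(2DS / H) = √(2 × 40,040 × 12.3 / 38.9).
= √(984,984 / 38.9) = √25,320.9254 ≈ 159.126.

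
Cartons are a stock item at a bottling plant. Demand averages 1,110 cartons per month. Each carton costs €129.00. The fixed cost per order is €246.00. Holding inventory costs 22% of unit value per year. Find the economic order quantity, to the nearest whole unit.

Q* ≈ 481 cartons

Annual demand D = 1,110 × 12 = 13,320.
Holding cost H = 0.22 × €129.00 = €28.3800 per unit per year.
EOQ = √(2DS / H) = √(2 × 13,320 × 246 / 28.38).
= √(6,553,440 / 28.38) = √230,917.5476 ≈ 480.539.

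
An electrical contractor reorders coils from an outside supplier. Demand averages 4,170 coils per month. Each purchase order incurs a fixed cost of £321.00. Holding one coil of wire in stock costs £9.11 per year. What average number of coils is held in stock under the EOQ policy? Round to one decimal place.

Average inventory ≈ 938.9 coils

Annual demand D = 4,170 × 12 = 50,040.
EOQ = √(2DS/H) = √(2 × 50,040 × 321 / 9.11) ≈ 1877.88.
Average inventory = Q*/2 ≈ 1877.88 / 2 = 938.938.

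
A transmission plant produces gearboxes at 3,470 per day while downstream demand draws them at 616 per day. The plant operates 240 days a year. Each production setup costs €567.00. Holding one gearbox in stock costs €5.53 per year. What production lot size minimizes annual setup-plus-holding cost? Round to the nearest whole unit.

Q* ≈ 6,071 gearboxes

Annual demand D = 616 × 240 = 147,840.
Production build-up factor (1 − d/p) = 1 − 616/3,470 = 0.8225.
Q* = √(2DS / (H(1 − d/p))) = √(2 × 147,840 × 567 / (5.53 × 0.8225)).
= √(167,650,560 / 4.5483) ≈ 6071.244.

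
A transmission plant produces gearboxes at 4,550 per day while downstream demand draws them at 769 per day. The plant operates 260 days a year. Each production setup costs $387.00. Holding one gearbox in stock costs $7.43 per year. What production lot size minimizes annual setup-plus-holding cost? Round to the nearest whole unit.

Q* ≈ 5,006 gearboxes

Annual demand D = 769 × 260 = 199,940.
Production build-up factor (1 − d/p) = 1 − 769/4,550 = 0.8310.
Q* = √(2DS / (H(1 − d/p))) = √(2 × 199,940 × 387 / (7.43 × 0.8310)).
= √(154,753,560 / 6.1742) ≈ 5006.431.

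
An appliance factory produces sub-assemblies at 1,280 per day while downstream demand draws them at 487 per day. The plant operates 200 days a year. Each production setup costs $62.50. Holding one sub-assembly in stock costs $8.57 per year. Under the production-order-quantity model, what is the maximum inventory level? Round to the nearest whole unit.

I_max ≈ 938 sub-assemblies

Annual demand D = 487 × 200 = 97,400.
Production build-up factor (1 − d/p) = 1 − 487/1,280 = 0.6195.
Q* = √(2DS / (H(1 − d/p))) = √(2 × 97,400 × 62.5 / (8.57 × 0.6195)).
= √(12,175,000 / 5.3094) ≈ 1514.302.
Maximum inventory = Q*(1 − d/p) = 1514.302 × 0.6195 ≈ 938.157.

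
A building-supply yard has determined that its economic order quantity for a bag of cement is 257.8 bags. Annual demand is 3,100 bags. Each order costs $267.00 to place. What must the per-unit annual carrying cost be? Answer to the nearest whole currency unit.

The basic EOQ model gives Q* = √(2DS/H); rearrange for the unknown.
From Q* = √(2DS/H): H = 2DS / Q*² = 2 × 3,100 × 267 / 257.8² = 24.9079.

H ≈ $25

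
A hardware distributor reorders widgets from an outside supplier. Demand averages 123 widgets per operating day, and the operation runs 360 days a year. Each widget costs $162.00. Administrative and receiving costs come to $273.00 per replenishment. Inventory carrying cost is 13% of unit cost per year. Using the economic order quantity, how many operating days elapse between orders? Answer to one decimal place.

Annual demand D = 123 × 360 = 44,280.
Holding cost H = 0.13 × $162.00 = $21.0600 per unit per year.
The optimal lot size = √(2DS/H) = √(2 × 44,280 × 273 / 21.06) ≈ 1071.45.
Cycle time = Q*/D × 360 = 1071.45 / 44,280 × 360 ≈ 8.711 days.

T ≈ 8.7 days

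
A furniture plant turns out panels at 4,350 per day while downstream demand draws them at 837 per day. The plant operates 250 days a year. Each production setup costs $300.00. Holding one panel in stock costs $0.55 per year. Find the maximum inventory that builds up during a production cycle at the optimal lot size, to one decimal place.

Annual demand D = 837 × 250 = 209,250.
Production build-up factor (1 − d/p) = 1 − 837/4,350 = 0.8076.
Q* = √(2DS / (H(1 − d/p))) = √(2 × 209,250 × 300 / (0.55 × 0.8076)).
= √(125,550,000 / 0.4442) ≈ 16812.510.
Maximum inventory = Q*(1 − d/p) = 16812.510 × 0.8076 ≈ 13577.552.

I_max ≈ 13,577.6 panels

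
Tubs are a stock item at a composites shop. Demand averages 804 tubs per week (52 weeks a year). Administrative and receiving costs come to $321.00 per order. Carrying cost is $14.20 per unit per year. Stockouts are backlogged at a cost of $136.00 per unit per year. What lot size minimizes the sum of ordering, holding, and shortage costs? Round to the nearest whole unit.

Q* ≈ 1,445 tubs

Annual demand D = 804 × 52 = 41,808.
With planned backorders, Q* = √(2DS/H) · √((H+B)/B).
√(2DS/H) = √(2 × 41,808 × 321 / 14.2) = 1374.843.
√((H+B)/B) = √((14.2+136)/136) = 1.0509.
Q* ≈ 1444.836.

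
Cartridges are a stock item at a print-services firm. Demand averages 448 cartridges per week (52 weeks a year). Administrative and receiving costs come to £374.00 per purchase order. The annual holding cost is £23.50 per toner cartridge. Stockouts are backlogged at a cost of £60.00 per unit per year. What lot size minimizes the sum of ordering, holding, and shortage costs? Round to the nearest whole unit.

Annual demand D = 448 × 52 = 23,296.
With planned backorders, Q* = √(2DS/H) · √((H+B)/B).
√(2DS/H) = √(2 × 23,296 × 374 / 23.5) = 861.108.
√((H+B)/B) = √((23.5+60)/60) = 1.1797.
Q* ≈ 1015.840.

Q* ≈ 1,016 cartridges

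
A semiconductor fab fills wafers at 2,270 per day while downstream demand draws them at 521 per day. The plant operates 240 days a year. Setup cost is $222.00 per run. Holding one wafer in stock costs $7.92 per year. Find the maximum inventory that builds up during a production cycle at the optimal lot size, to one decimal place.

I_max ≈ 2,324.0 wafers

Annual demand D = 521 × 240 = 125,040.
Production build-up factor (1 − d/p) = 1 − 521/2,270 = 0.7705.
Q* = √(2DS / (H(1 − d/p))) = √(2 × 125,040 × 222 / (7.92 × 0.7705)).
= √(55,517,760 / 6.1022) ≈ 3016.278.
Maximum inventory = Q*(1 − d/p) = 3016.278 × 0.7705 ≈ 2323.996.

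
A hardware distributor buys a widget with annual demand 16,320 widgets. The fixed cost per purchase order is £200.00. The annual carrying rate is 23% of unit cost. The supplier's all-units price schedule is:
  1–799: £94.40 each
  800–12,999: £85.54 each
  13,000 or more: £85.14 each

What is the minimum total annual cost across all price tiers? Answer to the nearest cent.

Holding cost per unit per year at price C is H = 0.23·C.
Candidates are each tier's EOQ (if it falls in that tier) and each price-break quantity.
EOQ at £94.40 = 548.3 (feasible in tier 1): TC = 16,320×£94.40 + (16,320/548.3)×200 + (548.3/2)×0.23×£94.40 = £1,552,513.29.
EOQ at £85.54 = 576.0 < 800, so use break Q=800: TC = 16,320×£85.54 + (16,320/800.0)×200 + (800.0/2)×0.23×£85.54 = £1,407,962.48.
EOQ at £85.14 = 577.4 < 13000, so use break Q=13000: TC = 16,320×£85.14 + (16,320/13000.0)×200 + (13000.0/2)×0.23×£85.14 = £1,517,020.18.
Lowest total cost among the candidates is at Q = 800.0.

TC* ≈ £1,407,962.48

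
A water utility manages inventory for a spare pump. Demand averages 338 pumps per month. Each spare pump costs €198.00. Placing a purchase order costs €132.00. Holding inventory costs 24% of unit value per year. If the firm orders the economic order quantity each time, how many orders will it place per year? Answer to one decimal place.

Annual demand D = 338 × 12 = 4,056.
Holding cost H = 0.24 × €198.00 = €47.5200 per unit per year.
Q* = √(2DS/H) = √(2 × 4,056 × 132 / 47.52) ≈ 150.11.
Orders per year = D / Q* = 4,056 / 150.11 ≈ 27.020.

N ≈ 27.0 orders per year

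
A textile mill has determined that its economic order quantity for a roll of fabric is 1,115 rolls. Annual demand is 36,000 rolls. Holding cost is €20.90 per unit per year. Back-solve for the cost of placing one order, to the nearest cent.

S ≈ €360.88

Squaring Q* = √(2DS/H) gives Q*² = 2DS/H.
From Q* = √(2DS/H): S = Q*²H / (2D) = 1,115² × 20.9 / (2 × 36,000) = 360.8806.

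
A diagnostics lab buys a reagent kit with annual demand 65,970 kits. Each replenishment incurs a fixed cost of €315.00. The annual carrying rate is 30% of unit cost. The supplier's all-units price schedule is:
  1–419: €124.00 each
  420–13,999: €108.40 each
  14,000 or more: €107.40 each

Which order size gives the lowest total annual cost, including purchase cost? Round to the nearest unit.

Holding cost per unit per year at price C is H = 0.30·C.
Evaluate total cost at each tier's feasible EOQ or, if the EOQ is below the tier, at the tier's minimum quantity.
Tier 1 (€124.00): EOQ = 1057.0 exceeds tier's upper bound 419, so this tier is dominated.
EOQ at €108.40 = 1130.5 (feasible in tier 2): TC = 65,970×€108.40 + (65,970/1130.5)×315 + (1130.5/2)×0.30×€108.40 = €7,187,911.66.
EOQ at €107.40 = 1135.7 < 14000, so use break Q=14000: TC = 65,970×€107.40 + (65,970/14000.0)×315 + (14000.0/2)×0.30×€107.40 = €7,312,202.33.
Lowest total cost is €7,187,911.66 at Q = 1130.5.

Q* ≈ 1,130 kits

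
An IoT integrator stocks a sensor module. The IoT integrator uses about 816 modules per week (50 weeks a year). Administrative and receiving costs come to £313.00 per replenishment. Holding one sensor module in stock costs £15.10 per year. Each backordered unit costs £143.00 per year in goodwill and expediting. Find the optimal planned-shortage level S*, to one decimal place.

S* ≈ 130.6 modules

Annual demand D = 816 × 50 = 40,800.
With planned backorders, Q* = √(2DS/H) · √((H+B)/B).
√(2DS/H) = √(2 × 40,800 × 313 / 15.1) = 1300.555.
√((H+B)/B) = √((15.1+143)/143) = 1.0515.
Q* ≈ 1367.498.
S* = Q* · H/(H+B) = 1367.498 × 15.1/158.1 ≈ 130.609.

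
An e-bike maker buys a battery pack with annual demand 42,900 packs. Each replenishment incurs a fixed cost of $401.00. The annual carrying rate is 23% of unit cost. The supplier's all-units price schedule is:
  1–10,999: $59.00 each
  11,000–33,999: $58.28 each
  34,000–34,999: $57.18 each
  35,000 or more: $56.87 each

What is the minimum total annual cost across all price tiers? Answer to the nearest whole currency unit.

TC* ≈ $2,552,708

Holding cost per unit per year at price C is H = 0.23·C.
Evaluate total cost at each tier's feasible EOQ or, if the EOQ is below the tier, at the tier's minimum quantity.
EOQ at $59.00 = 1592.3 (feasible in tier 1): TC = 42,900×$59.00 + (42,900/1592.3)×401 + (1592.3/2)×0.23×$59.00 = $2,552,707.56.
EOQ at $58.28 = 1602.1 < 11000, so use break Q=11000: TC = 42,900×$58.28 + (42,900/11000.0)×401 + (11000.0/2)×0.23×$58.28 = $2,575,500.10.
EOQ at $57.18 = 1617.4 < 34000, so use break Q=34000: TC = 42,900×$57.18 + (42,900/34000.0)×401 + (34000.0/2)×0.23×$57.18 = $2,677,101.77.
EOQ at $56.87 = 1621.8 < 35000, so use break Q=35000: TC = 42,900×$56.87 + (42,900/35000.0)×401 + (35000.0/2)×0.23×$56.87 = $2,669,116.26.
Lowest total cost among the candidates is at Q = 1592.3.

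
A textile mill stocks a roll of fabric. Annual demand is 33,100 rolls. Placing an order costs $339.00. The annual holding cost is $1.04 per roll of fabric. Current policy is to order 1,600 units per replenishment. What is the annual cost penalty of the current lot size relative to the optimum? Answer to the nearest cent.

EOQ = √(2DS/H) = √(2 × 33,100 × 339 / 1.04) ≈ 4645.28.
Cost at Q* = (D/Q*)S + (Q*/2)H = √(2DSH) ≈ $4,831.09.
Cost at Q = 1,600: (33,100/1,600)×339 + (1,600/2)×1.04 = $7,013.06 + $832.00 = $7,845.06.
Excess = $7,845.06 − $4,831.09 = $3,013.97.

Extra cost ≈ $3,013.97 per year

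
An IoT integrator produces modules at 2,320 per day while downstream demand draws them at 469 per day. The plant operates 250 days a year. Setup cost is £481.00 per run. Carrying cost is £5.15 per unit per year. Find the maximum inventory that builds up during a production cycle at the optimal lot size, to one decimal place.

Annual demand D = 469 × 250 = 117,250.
Production build-up factor (1 − d/p) = 1 − 469/2,320 = 0.7978.
Q* = √(2DS / (H(1 − d/p))) = √(2 × 117,250 × 481 / (5.15 × 0.7978)).
= √(112,794,500 / 4.1089) ≈ 5239.395.
Maximum inventory = Q*(1 − d/p) = 5239.395 × 0.7978 ≈ 4180.224.

I_max ≈ 4,180.2 modules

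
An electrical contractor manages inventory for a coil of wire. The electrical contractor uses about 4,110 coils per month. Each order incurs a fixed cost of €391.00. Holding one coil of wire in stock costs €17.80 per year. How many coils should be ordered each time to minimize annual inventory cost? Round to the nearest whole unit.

Annual demand D = 4,110 × 12 = 49,320.
EOQ = √(2DS / H) = √(2 × 49,320 × 391 / 17.8).
= √(38,568,240 / 17.8) = √2,166,755.0562 ≈ 1471.990.

Q* ≈ 1,472 coils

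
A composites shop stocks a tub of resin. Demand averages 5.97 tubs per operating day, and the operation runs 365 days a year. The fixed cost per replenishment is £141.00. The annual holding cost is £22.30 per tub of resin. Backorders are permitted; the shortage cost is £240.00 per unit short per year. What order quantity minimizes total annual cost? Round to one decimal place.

Q* ≈ 173.5 tubs

Annual demand D = 5.97 × 365 = 2,179.05.
With planned backorders, Q* = √(2DS/H) · √((H+B)/B).
√(2DS/H) = √(2 × 2,179.05 × 141 / 22.3) = 165.999.
√((H+B)/B) = √((22.3+240)/240) = 1.0454.
Q* ≈ 173.540.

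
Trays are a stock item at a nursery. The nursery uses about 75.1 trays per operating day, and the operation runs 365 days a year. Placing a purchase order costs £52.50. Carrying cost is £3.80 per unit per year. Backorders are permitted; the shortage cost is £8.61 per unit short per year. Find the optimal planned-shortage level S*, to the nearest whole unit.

Annual demand D = 75.1 × 365 = 27,411.5.
With planned backorders, Q* = √(2DS/H) · √((H+B)/B).
√(2DS/H) = √(2 × 27,411.5 × 52.5 / 3.8) = 870.301.
√((H+B)/B) = √((3.8+8.61)/8.61) = 1.2006.
Q* ≈ 1044.849.
S* = Q* · H/(H+B) = 1044.849 × 3.8/12.41 ≈ 319.938.

S* ≈ 320 trays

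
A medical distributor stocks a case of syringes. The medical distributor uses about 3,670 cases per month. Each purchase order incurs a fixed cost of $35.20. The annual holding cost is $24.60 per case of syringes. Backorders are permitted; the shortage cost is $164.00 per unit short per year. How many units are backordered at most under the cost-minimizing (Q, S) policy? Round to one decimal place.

Annual demand D = 3,670 × 12 = 44,040.
With planned backorders, Q* = √(2DS/H) · √((H+B)/B).
√(2DS/H) = √(2 × 44,040 × 35.2 / 24.6) = 355.012.
√((H+B)/B) = √((24.6+164)/164) = 1.0724.
Q* ≈ 380.707.
S* = Q* · H/(H+B) = 380.707 × 24.6/188.6 ≈ 49.657.

S* ≈ 49.7 cases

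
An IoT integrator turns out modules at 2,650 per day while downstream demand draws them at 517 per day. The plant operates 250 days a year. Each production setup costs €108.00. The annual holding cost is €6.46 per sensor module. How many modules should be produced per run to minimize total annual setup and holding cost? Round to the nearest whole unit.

Q* ≈ 2,317 modules

Annual demand D = 517 × 250 = 129,250.
Production build-up factor (1 − d/p) = 1 − 517/2,650 = 0.8049.
Q* = √(2DS / (H(1 − d/p))) = √(2 × 129,250 × 108 / (6.46 × 0.8049)).
= √(27,918,000 / 5.1997) ≈ 2317.146.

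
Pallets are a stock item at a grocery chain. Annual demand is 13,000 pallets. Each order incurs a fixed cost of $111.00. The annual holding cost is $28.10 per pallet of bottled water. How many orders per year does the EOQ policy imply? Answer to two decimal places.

The optimal lot size = √(2DS/H) = √(2 × 13,000 × 111 / 28.1) ≈ 320.48.
Orders per year = D / Q* = 13,000 / 320.48 ≈ 40.565.

N ≈ 40.56 orders per year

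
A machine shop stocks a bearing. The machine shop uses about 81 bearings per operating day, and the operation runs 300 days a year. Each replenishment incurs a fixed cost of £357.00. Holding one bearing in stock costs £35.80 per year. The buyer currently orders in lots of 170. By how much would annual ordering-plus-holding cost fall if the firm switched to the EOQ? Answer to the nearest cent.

Annual demand D = 81 × 300 = 24,300.
EOQ = √(2DS/H) = √(2 × 24,300 × 357 / 35.8) ≈ 696.16.
Cost at Q* = (D/Q*)S + (Q*/2)H = √(2DSH) ≈ £24,922.62.
Cost at Q = 170: (24,300/170)×357 + (170/2)×35.8 = £51,030.00 + £3,043.00 = £54,073.00.
Excess = £54,073.00 − £24,922.62 = £29,150.38.

Extra cost ≈ £29,150.38 per year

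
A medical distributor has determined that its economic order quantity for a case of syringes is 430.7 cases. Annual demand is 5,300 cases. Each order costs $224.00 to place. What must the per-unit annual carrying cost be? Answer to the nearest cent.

Invert the EOQ relation Q*² = 2DS/H.
From Q* = √(2DS/H): H = 2DS / Q*² = 2 × 5,300 × 224 / 430.7² = 12.7998.

H ≈ $12.80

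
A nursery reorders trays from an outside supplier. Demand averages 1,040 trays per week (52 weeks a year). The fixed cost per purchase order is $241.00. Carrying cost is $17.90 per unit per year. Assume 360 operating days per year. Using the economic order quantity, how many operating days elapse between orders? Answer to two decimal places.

Annual demand D = 1,040 × 52 = 54,080.
EOQ = √(2DS/H) = √(2 × 54,080 × 241 / 17.9) ≈ 1206.74.
Cycle time = Q*/D × 360 = 1206.74 / 54,080 × 360 ≈ 8.033 days.

T ≈ 8.03 days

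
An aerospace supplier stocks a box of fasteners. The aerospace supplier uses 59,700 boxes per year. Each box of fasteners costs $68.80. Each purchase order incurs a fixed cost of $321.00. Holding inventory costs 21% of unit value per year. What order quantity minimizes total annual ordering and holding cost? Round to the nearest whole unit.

Q* ≈ 1,629 boxes

Holding cost H = 0.21 × $68.80 = $14.4480 per unit per year.
EOQ = √(2DS / H) = √(2 × 59,700 × 321 / 14.448).
= √(38,327,400 / 14.448) = √2,652,782.392 ≈ 1628.736.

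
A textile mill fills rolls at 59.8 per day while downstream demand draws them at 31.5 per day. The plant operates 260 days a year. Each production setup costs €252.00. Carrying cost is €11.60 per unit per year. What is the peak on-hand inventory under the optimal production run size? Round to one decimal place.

I_max ≈ 410.4 rolls

Annual demand D = 31.5 × 260 = 8,190.
Production build-up factor (1 − d/p) = 1 − 31.5/59.8 = 0.4732.
Q* = √(2DS / (H(1 − d/p))) = √(2 × 8,190 × 252 / (11.6 × 0.4732)).
= √(4,127,760 / 5.4896) ≈ 867.133.
Maximum inventory = Q*(1 − d/p) = 867.133 × 0.4732 ≈ 410.366.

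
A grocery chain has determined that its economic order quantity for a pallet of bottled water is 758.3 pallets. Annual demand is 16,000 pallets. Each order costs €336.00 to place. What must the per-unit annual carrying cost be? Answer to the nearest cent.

The basic EOQ model gives Q* = √(2DS/H); rearrange for the unknown.
From Q* = √(2DS/H): H = 2DS / Q*² = 2 × 16,000 × 336 / 758.3² = 18.6985.

H ≈ €18.70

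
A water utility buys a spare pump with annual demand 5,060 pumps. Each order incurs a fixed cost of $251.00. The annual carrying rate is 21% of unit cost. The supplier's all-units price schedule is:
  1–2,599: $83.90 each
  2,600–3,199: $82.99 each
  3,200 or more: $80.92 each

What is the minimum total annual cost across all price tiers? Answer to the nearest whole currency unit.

TC* ≈ $431,224

Holding cost per unit per year at price C is H = 0.21·C.
For each price level, check whether its EOQ is feasible; otherwise the best quantity at that price is the breakpoint.
EOQ at $83.90 = 379.7 (feasible in tier 1): TC = 5,060×$83.90 + (5,060/379.7)×251 + (379.7/2)×0.21×$83.90 = $431,223.87.
EOQ at $82.99 = 381.8 < 2600, so use break Q=2600: TC = 5,060×$82.99 + (5,060/2600.0)×251 + (2600.0/2)×0.21×$82.99 = $443,074.15.
EOQ at $80.92 = 386.6 < 3200, so use break Q=3200: TC = 5,060×$80.92 + (5,060/3200.0)×251 + (3200.0/2)×0.21×$80.92 = $437,041.21.
Lowest total cost among the candidates is at Q = 379.7.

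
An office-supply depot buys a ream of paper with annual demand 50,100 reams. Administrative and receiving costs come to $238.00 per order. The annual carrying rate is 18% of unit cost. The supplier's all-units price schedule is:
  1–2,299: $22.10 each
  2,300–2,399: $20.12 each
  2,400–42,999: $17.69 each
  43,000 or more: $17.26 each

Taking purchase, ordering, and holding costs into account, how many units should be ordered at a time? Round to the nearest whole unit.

Holding cost per unit per year at price C is H = 0.18·C.
Candidates are each tier's EOQ (if it falls in that tier) and each price-break quantity.
Tier 1 ($22.10): EOQ = 2448.4 exceeds tier's upper bound 2299, so this tier is dominated.
Tier 2 ($20.12): EOQ = 2566.1 exceeds tier's upper bound 2399, so this tier is dominated.
EOQ at $17.69 = 2736.7 (feasible in tier 3): TC = 50,100×$17.69 + (50,100/2736.7)×238 + (2736.7/2)×0.18×$17.69 = $894,983.10.
EOQ at $17.26 = 2770.5 < 43000, so use break Q=43000: TC = 50,100×$17.26 + (50,100/43000.0)×238 + (43000.0/2)×0.18×$17.26 = $931,799.50.
Lowest total cost is $894,983.10 at Q = 2736.7.

Q* ≈ 2,737 reams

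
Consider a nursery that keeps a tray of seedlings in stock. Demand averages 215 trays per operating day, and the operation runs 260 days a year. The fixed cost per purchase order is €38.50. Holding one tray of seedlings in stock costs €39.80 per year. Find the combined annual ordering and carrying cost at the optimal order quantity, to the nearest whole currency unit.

TC* ≈ €13,089

Annual demand D = 215 × 260 = 55,900.
EOQ = √(2DS/H) = √(2 × 55,900 × 38.5 / 39.8) ≈ 328.86.
At the optimum the two cost components are equal, so total cost = 2·(Q*/2)H = Q*·H.
Minimum total = √(2DSH) = √(2 × 55,900 × 38.5 × 39.8) ≈ 13088.588.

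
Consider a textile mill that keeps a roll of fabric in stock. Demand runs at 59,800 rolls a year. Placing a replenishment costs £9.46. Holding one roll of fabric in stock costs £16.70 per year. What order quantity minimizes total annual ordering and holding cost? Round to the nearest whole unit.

Q* ≈ 260 rolls

EOQ = √(2DS / H) = √(2 × 59,800 × 9.46 / 16.7).
= √(1,131,416 / 16.7) = √67,749.4611 ≈ 260.287.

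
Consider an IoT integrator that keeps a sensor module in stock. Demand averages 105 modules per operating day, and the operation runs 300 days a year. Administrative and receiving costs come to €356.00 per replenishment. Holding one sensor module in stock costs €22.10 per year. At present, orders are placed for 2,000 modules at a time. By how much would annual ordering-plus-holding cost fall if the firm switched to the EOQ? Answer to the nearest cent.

Extra cost ≈ €5,443.60 per year

Annual demand D = 105 × 300 = 31,500.
EOQ = √(2DS/H) = √(2 × 31,500 × 356 / 22.1) ≈ 1007.39.
Cost at Q* = (D/Q*)S + (Q*/2)H = √(2DSH) ≈ €22,263.40.
Cost at Q = 2,000: (31,500/2,000)×356 + (2,000/2)×22.1 = €5,607.00 + €22,100.00 = €27,707.00.
Excess = €27,707.00 − €22,263.40 = €5,443.60.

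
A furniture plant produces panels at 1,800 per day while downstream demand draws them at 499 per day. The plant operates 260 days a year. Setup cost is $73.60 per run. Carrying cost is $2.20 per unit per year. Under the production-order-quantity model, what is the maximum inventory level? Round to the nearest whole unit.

Annual demand D = 499 × 260 = 129,740.
Production build-up factor (1 − d/p) = 1 − 499/1,800 = 0.7228.
Q* = √(2DS / (H(1 − d/p))) = √(2 × 129,740 × 73.6 / (2.2 × 0.7228)).
= √(19,097,728 / 1.5901) ≈ 3465.589.
Maximum inventory = Q*(1 − d/p) = 3465.589 × 0.7228 ≈ 2504.851.

I_max ≈ 2,505 panels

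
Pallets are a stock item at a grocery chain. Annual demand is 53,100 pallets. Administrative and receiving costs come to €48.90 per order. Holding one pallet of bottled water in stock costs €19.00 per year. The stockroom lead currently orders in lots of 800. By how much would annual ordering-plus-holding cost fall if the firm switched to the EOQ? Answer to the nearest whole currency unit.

EOQ = √(2DS/H) = √(2 × 53,100 × 48.9 / 19) ≈ 522.81.
Cost at Q* = (D/Q*)S + (Q*/2)H = √(2DSH) ≈ €9,933.30.
Cost at Q = 800: (53,100/800)×48.9 + (800/2)×19 = €3,245.74 + €7,600.00 = €10,845.74.
Excess = €10,845.74 − €9,933.30 = €912.44.

Extra cost ≈ €912 per year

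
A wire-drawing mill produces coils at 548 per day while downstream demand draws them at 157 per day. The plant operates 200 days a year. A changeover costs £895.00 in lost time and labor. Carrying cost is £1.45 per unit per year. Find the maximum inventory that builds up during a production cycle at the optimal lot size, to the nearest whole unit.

I_max ≈ 5,259 coils

Annual demand D = 157 × 200 = 31,400.
Production build-up factor (1 − d/p) = 1 − 157/548 = 0.7135.
Q* = √(2DS / (H(1 − d/p))) = √(2 × 31,400 × 895 / (1.45 × 0.7135)).
= √(56,206,000 / 1.0346) ≈ 7370.709.
Maximum inventory = Q*(1 − d/p) = 7370.709 × 0.7135 ≈ 5259.027.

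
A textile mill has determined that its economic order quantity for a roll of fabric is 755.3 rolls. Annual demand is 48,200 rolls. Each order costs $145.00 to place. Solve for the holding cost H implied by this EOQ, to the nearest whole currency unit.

H ≈ $25

The basic EOQ model gives Q* = √(2DS/H); rearrange for the unknown.
From Q* = √(2DS/H): H = 2DS / Q*² = 2 × 48,200 × 145 / 755.3² = 24.5023.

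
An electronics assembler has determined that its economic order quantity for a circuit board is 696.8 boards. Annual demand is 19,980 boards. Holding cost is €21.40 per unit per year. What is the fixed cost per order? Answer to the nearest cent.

Squaring Q* = √(2DS/H) gives Q*² = 2DS/H.
From Q* = √(2DS/H): S = Q*²H / (2D) = 696.8² × 21.4 / (2 × 19,980) = 260.0187.

S ≈ €260.02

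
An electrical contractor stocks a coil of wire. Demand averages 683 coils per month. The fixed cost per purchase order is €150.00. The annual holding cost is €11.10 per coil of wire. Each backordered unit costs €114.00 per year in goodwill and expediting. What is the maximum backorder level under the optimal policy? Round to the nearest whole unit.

Annual demand D = 683 × 12 = 8,196.
With planned backorders, Q* = √(2DS/H) · √((H+B)/B).
√(2DS/H) = √(2 × 8,196 × 150 / 11.1) = 470.652.
√((H+B)/B) = √((11.1+114)/114) = 1.0476.
Q* ≈ 493.033.
S* = Q* · H/(H+B) = 493.033 × 11.1/125.1 ≈ 43.746.

S* ≈ 44 coils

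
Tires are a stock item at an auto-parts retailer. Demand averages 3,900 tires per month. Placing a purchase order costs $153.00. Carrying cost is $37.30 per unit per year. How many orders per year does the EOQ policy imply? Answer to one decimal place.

N ≈ 75.5 orders per year

Annual demand D = 3,900 × 12 = 46,800.
Q* = √(2DS/H) = √(2 × 46,800 × 153 / 37.3) ≈ 619.63.
Orders per year = D / Q* = 46,800 / 619.63 ≈ 75.530.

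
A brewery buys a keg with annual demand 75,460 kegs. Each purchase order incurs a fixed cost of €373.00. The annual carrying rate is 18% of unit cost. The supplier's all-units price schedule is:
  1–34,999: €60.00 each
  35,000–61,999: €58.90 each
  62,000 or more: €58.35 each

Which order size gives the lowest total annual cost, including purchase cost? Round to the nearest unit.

Q* ≈ 2,283 kegs

Holding cost per unit per year at price C is H = 0.18·C.
For each price level, check whether its EOQ is feasible; otherwise the best quantity at that price is the breakpoint.
EOQ at €60.00 = 2283.1 (feasible in tier 1): TC = 75,460×€60.00 + (75,460/2283.1)×373 + (2283.1/2)×0.18×€60.00 = €4,552,256.97.
EOQ at €58.90 = 2304.3 < 35000, so use break Q=35000: TC = 75,460×€58.90 + (75,460/35000.0)×373 + (35000.0/2)×0.18×€58.90 = €4,630,933.19.
EOQ at €58.35 = 2315.1 < 62000, so use break Q=62000: TC = 75,460×€58.35 + (75,460/62000.0)×373 + (62000.0/2)×0.18×€58.35 = €4,729,137.98.
Lowest total cost is €4,552,256.97 at Q = 2283.1.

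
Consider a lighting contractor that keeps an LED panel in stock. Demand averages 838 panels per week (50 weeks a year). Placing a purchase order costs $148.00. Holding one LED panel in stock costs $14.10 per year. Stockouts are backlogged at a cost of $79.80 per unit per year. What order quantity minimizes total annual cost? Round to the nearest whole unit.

Annual demand D = 838 × 50 = 41,900.
With planned backorders, Q* = √(2DS/H) · √((H+B)/B).
√(2DS/H) = √(2 × 41,900 × 148 / 14.1) = 937.871.
√((H+B)/B) = √((14.1+79.8)/79.8) = 1.0848.
Q* ≈ 1017.360.

Q* ≈ 1,017 panels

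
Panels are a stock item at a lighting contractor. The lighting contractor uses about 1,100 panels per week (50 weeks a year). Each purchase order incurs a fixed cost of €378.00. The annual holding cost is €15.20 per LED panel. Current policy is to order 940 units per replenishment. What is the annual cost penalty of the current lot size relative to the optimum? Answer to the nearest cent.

Extra cost ≈ €4,121.09 per year

Annual demand D = 1,100 × 50 = 55,000.
EOQ = √(2DS/H) = √(2 × 55,000 × 378 / 15.2) ≈ 1653.94.
Cost at Q* = (D/Q*)S + (Q*/2)H = √(2DSH) ≈ €25,139.93.
Cost at Q = 940: (55,000/940)×378 + (940/2)×15.2 = €22,117.02 + €7,144.00 = €29,261.02.
Excess = €29,261.02 − €25,139.93 = €4,121.09.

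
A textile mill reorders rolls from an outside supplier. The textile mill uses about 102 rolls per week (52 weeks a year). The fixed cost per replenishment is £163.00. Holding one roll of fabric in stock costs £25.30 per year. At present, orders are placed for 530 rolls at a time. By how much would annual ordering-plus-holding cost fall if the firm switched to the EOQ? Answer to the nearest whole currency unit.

Extra cost ≈ £1,722 per year

Annual demand D = 102 × 52 = 5,304.
EOQ = √(2DS/H) = √(2 × 5,304 × 163 / 25.3) ≈ 261.43.
Cost at Q* = (D/Q*)S + (Q*/2)H = √(2DSH) ≈ £6,614.10.
Cost at Q = 530: (5,304/530)×163 + (530/2)×25.3 = £1,631.23 + £6,704.50 = £8,335.73.
Excess = £8,335.73 − £6,614.10 = £1,721.63.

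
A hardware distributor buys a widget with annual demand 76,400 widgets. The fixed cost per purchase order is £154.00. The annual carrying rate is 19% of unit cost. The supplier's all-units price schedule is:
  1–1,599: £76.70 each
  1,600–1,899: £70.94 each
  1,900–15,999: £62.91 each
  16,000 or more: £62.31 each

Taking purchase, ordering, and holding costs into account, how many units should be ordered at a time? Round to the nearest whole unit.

Q* ≈ 1,900 widgets

Holding cost per unit per year at price C is H = 0.19·C.
Candidates are each tier's EOQ (if it falls in that tier) and each price-break quantity.
EOQ at £76.70 = 1270.7 (feasible in tier 1): TC = 76,400×£76.70 + (76,400/1270.7)×154 + (1270.7/2)×0.19×£76.70 = £5,878,398.10.
EOQ at £70.94 = 1321.3 < 1600, so use break Q=1600: TC = 76,400×£70.94 + (76,400/1600.0)×154 + (1600.0/2)×0.19×£70.94 = £5,437,952.38.
EOQ at £62.91 = 1403.1 < 1900, so use break Q=1900: TC = 76,400×£62.91 + (76,400/1900.0)×154 + (1900.0/2)×0.19×£62.91 = £4,823,871.68.
EOQ at £62.31 = 1409.8 < 16000, so use break Q=16000: TC = 76,400×£62.31 + (76,400/16000.0)×154 + (16000.0/2)×0.19×£62.31 = £4,855,930.55.
Lowest total cost is £4,823,871.68 at Q = 1900.0.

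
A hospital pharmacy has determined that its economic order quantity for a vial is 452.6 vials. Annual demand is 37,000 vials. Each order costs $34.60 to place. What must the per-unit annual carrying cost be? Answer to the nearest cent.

Invert the EOQ relation Q*² = 2DS/H.
From Q* = √(2DS/H): H = 2DS / Q*² = 2 × 37,000 × 34.6 / 452.6² = 12.4991.

H ≈ $12.50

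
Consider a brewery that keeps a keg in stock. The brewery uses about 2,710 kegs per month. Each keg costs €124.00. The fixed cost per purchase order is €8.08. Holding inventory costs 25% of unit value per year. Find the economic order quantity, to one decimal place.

Annual demand D = 2,710 × 12 = 32,520.
Holding cost H = 0.25 × €124.00 = €31.0000 per unit per year.
EOQ = √(2DS / H) = √(2 × 32,520 × 8.08 / 31).
= √(525,523.2 / 31) = √16,952.3613 ≈ 130.201.

Q* ≈ 130.2 kegs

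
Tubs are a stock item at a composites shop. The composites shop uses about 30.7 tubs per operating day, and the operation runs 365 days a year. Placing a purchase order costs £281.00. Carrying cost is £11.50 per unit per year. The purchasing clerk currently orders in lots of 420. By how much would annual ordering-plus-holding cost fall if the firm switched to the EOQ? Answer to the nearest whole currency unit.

Annual demand D = 30.7 × 365 = 11,205.5.
EOQ = √(2DS/H) = √(2 × 11,205.5 × 281 / 11.5) ≈ 740.01.
Cost at Q* = (D/Q*)S + (Q*/2)H = √(2DSH) ≈ £8,510.06.
Cost at Q = 420: (11,205.5/420)×281 + (420/2)×11.5 = £7,497.01 + £2,415.00 = £9,912.01.
Excess = £9,912.01 − £8,510.06 = £1,401.95.

Extra cost ≈ £1,402 per year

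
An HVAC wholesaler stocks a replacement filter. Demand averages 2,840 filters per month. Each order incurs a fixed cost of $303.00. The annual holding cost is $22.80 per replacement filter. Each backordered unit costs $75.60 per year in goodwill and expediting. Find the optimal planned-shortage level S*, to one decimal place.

Annual demand D = 2,840 × 12 = 34,080.
With planned backorders, Q* = √(2DS/H) · √((H+B)/B).
√(2DS/H) = √(2 × 34,080 × 303 / 22.8) = 951.741.
√((H+B)/B) = √((22.8+75.6)/75.6) = 1.1409.
Q* ≈ 1085.814.
S* = Q* · H/(H+B) = 1085.814 × 22.8/98.4 ≈ 251.591.

S* ≈ 251.6 filters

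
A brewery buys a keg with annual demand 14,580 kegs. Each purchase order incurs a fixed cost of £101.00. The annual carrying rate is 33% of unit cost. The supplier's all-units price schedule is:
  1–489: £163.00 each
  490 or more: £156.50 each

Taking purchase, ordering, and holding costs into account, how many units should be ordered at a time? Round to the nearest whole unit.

Holding cost per unit per year at price C is H = 0.33·C.
Candidates are each tier's EOQ (if it falls in that tier) and each price-break quantity.
EOQ at £163.00 = 234.0 (feasible in tier 1): TC = 14,580×£163.00 + (14,580/234.0)×101 + (234.0/2)×0.33×£163.00 = £2,389,126.51.
EOQ at £156.50 = 238.8 < 490, so use break Q=490: TC = 14,580×£156.50 + (14,580/490.0)×101 + (490.0/2)×0.33×£156.50 = £2,297,428.29.
Lowest total cost is £2,297,428.29 at Q = 490.0.

Q* ≈ 490 kegs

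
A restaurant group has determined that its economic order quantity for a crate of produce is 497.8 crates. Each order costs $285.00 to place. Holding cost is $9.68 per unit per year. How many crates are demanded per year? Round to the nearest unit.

Invert the EOQ relation Q*² = 2DS/H.
From Q* = √(2DS/H): D = Q*²H / (2S) = 497.8² × 9.68 / (2 × 285) = 4208.335.

D ≈ 4,208 crates per year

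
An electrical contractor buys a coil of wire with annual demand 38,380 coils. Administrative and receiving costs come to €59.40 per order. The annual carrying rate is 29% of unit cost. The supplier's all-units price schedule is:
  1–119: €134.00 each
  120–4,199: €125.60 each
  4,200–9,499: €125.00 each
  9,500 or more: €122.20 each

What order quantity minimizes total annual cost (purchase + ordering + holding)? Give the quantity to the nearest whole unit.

Q* ≈ 354 coils

Holding cost per unit per year at price C is H = 0.29·C.
For each price level, check whether its EOQ is feasible; otherwise the best quantity at that price is the breakpoint.
Tier 1 (€134.00): EOQ = 342.5 exceeds tier's upper bound 119, so this tier is dominated.
EOQ at €125.60 = 353.8 (feasible in tier 2): TC = 38,380×€125.60 + (38,380/353.8)×59.4 + (353.8/2)×0.29×€125.60 = €4,833,415.08.
EOQ at €125.00 = 354.7 < 4200, so use break Q=4200: TC = 38,380×€125.00 + (38,380/4200.0)×59.4 + (4200.0/2)×0.29×€125.00 = €4,874,167.80.
EOQ at €122.20 = 358.7 < 9500, so use break Q=9500: TC = 38,380×€122.20 + (38,380/9500.0)×59.4 + (9500.0/2)×0.29×€122.20 = €4,858,606.48.
Lowest total cost is €4,833,415.08 at Q = 353.8.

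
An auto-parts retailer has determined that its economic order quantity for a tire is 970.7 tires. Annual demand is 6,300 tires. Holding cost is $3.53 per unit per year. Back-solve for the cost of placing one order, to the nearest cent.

S ≈ $263.98

Squaring Q* = √(2DS/H) gives Q*² = 2DS/H.
From Q* = √(2DS/H): S = Q*²H / (2D) = 970.7² × 3.53 / (2 × 6,300) = 263.9819.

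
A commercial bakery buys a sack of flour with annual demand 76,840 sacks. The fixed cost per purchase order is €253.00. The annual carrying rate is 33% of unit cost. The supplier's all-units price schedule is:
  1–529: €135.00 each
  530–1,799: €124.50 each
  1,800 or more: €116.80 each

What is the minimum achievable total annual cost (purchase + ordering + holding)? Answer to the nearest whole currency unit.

TC* ≈ €9,020,402

Holding cost per unit per year at price C is H = 0.33·C.
Candidates are each tier's EOQ (if it falls in that tier) and each price-break quantity.
Tier 1 (€135.00): EOQ = 934.2 exceeds tier's upper bound 529, so this tier is dominated.
EOQ at €124.50 = 972.8 (feasible in tier 2): TC = 76,840×€124.50 + (76,840/972.8)×253 + (972.8/2)×0.33×€124.50 = €9,606,547.83.
EOQ at €116.80 = 1004.4 < 1800, so use break Q=1800: TC = 76,840×€116.80 + (76,840/1800.0)×253 + (1800.0/2)×0.33×€116.80 = €9,020,401.89.
Lowest total cost among the candidates is at Q = 1800.0.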